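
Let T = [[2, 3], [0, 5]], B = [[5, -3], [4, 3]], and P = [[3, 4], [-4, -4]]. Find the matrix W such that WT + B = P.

WT = P − B = [[-2, 7], [-8, -7]].
Since T sits to the right of W, W = (P − B)T⁻¹.
det T = 10, so T⁻¹ = [[1/2, -3/10], [0, 1/5]].
W = (P − B)T⁻¹ = [[-1, 2], [-4, 1]].

W = [[-1, 2], [-4, 1]]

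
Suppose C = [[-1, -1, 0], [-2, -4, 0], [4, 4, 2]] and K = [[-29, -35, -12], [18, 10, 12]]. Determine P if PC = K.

P = [[-1, 3, -6], [-2, 4, 6]]

Since C sits to the right of P, P = KC⁻¹.
det C = 4; the adjugate gives C⁻¹ = [[-2, 1/2, 0], [1, -1/2, 0], [2, 0, 1/2]].
P = KC⁻¹ = [[-29, -35, -12], [18, 10, 12]] · [[-2, 1/2, 0], [1, -1/2, 0], [2, 0, 1/2]] = [[-1, 3, -6], [-2, 4, 6]].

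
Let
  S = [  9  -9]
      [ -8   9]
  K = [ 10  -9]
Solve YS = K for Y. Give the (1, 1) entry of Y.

2

S is on the right of Y, so right-multiply by S⁻¹: Y = KS⁻¹.
det S = 9, so S⁻¹ = [[1, 1], [8/9, 1]].
Y = KS⁻¹ = [[10, -9]] · [[1, 1], [8/9, 1]] = [[2, 1]].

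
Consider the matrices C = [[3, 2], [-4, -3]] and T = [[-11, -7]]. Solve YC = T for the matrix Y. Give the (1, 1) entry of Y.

-5

C is on the right of Y, so right-multiply by C⁻¹: Y = TC⁻¹.
C has determinant -1; C⁻¹ = [[3, 2], [-4, -3]].
Y = TC⁻¹ = [[-11, -7]] · [[3, 2], [-4, -3]] = [[-5, -1]].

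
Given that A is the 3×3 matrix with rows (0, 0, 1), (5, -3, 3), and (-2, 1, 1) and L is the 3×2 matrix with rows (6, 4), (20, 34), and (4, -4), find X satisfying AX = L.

Since A multiplies X on the left, X = A⁻¹L.
det A = -1; the adjugate gives A⁻¹ = [[6, -1, -3], [11, -2, -5], [1, 0, 0]].
X = A⁻¹L = [[6, -1, -3], [11, -2, -5], [1, 0, 0]] · [[6, 4], [20, 34], [4, -4]] = [[4, 2], [6, -4], [6, 4]].

X = [[4, 2], [6, -4], [6, 4]]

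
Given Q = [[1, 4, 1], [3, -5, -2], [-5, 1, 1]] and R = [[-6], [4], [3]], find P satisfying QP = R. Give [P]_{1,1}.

Left-multiplying both sides by Q⁻¹ gives P = Q⁻¹R.
det Q = 3; the adjugate gives Q⁻¹ = [[-1, -1, -1], [7/3, 2, 5/3], [-22/3, -7, -17/3]].
P = Q⁻¹R = [[-1, -1, -1], [7/3, 2, 5/3], [-22/3, -7, -17/3]] · [[-6], [4], [3]] = [[-1], [-1], [-1]].

-1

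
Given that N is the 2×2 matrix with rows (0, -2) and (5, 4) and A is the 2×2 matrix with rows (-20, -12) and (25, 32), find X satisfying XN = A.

Since N sits to the right of X, X = AN⁻¹.
det N = 10; the adjugate gives N⁻¹ = [[2/5, 1/5], [-1/2, 0]].
X = AN⁻¹ = [[-20, -12], [25, 32]] · [[2/5, 1/5], [-1/2, 0]] = [[-2, -4], [-6, 5]].

X = [[-2, -4], [-6, 5]]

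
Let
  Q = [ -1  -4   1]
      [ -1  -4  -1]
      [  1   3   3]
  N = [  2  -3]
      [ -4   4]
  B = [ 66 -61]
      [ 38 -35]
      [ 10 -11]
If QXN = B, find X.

Left-multiply by Q⁻¹ and right-multiply by N⁻¹: X = Q⁻¹BN⁻¹.
det Q = 2, so Q⁻¹ = [[-9/2, 15/2, 4], [1, -2, -1], [1/2, -1/2, 0]].
N has determinant -4; N⁻¹ = [[-1, -3/4], [-1, -1/2]].
Q⁻¹B = [[28, -32], [-20, 20], [14, -13]].
X = (Q⁻¹B)N⁻¹ = [[4, -5], [0, 5], [-1, -4]].

X = [[4, -5], [0, 5], [-1, -4]]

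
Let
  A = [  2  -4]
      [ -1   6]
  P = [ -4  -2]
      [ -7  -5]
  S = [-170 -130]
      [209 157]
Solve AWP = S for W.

Isolating W: multiply by A⁻¹ from the left and P⁻¹ from the right, so W = A⁻¹SP⁻¹.
det A = 8, so A⁻¹ = [[3/4, 1/2], [1/8, 1/4]].
det P = 6; the adjugate gives P⁻¹ = [[-5/6, 1/3], [7/6, -2/3]].
A⁻¹S = [[-23, -19], [31, 23]].
W = (A⁻¹S)P⁻¹ = [[-3, 5], [1, -5]].

W = [[-3, 5], [1, -5]]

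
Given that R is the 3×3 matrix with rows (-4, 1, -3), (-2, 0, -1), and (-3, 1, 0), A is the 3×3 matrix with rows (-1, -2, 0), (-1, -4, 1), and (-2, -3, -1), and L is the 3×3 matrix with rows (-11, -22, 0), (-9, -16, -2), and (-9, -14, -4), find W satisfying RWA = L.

W = R⁻¹LA⁻¹ (apply R⁻¹ on the left and A⁻¹ on the right).
R has determinant 5; R⁻¹ = [[1/5, -3/5, -1/5], [3/5, -9/5, 2/5], [-2/5, 1/5, 2/5]].
det A = -1, so A⁻¹ = [[-7, 2, 2], [3, -1, -1], [5, -1, -2]].
R⁻¹L = [[5, 8, 2], [6, 10, 2], [-1, 0, -2]].
W = (R⁻¹L)A⁻¹ = [[-1, 0, -2], [-2, 0, -2], [-3, 0, 2]].

W = [[-1, 0, -2], [-2, 0, -2], [-3, 0, 2]]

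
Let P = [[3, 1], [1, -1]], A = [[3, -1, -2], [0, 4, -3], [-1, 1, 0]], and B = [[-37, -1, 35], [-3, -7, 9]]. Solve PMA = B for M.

M = [[-4, -1, -2], [-1, 0, 4]]

Isolating M: multiply by P⁻¹ from the left and A⁻¹ from the right, so M = P⁻¹BA⁻¹.
det P = -4; the adjugate gives P⁻¹ = [[1/4, 1/4], [1/4, -3/4]].
A has determinant -2; A⁻¹ = [[-3/2, 1, -11/2], [-3/2, 1, -9/2], [-2, 1, -6]].
P⁻¹B = [[-10, -2, 11], [-7, 5, 2]].
M = (P⁻¹B)A⁻¹ = [[-4, -1, -2], [-1, 0, 4]].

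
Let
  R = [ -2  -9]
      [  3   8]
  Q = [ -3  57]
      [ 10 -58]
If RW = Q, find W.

R is on the left of W, so left-multiply by R⁻¹: W = R⁻¹Q.
det R = 11, so R⁻¹ = [[8/11, 9/11], [-3/11, -2/11]].
W = R⁻¹Q = [[8/11, 9/11], [-3/11, -2/11]] · [[-3, 57], [10, -58]] = [[6, -6], [-1, -5]].

W = [[6, -6], [-1, -5]]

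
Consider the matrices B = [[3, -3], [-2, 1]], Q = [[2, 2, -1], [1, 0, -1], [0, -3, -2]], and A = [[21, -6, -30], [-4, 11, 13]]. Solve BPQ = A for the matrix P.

P = [[0, -3, 3], [-5, 0, -1]]

P = B⁻¹AQ⁻¹ (apply B⁻¹ on the left and Q⁻¹ on the right).
B has determinant -3; B⁻¹ = [[-1/3, -1], [-2/3, -1]].
det Q = 1, so Q⁻¹ = [[-3, 7, -2], [2, -4, 1], [-3, 6, -2]].
B⁻¹A = [[-3, -9, -3], [-10, -7, 7]].
P = (B⁻¹A)Q⁻¹ = [[0, -3, 3], [-5, 0, -1]].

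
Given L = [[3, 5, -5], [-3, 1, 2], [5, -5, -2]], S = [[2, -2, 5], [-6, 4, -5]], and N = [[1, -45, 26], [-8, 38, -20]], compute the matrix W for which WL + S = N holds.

W = [[-5, 2, 4], [5, 4, -1]]

WL = N − S = [[-1, -43, 21], [-2, 34, -15]].
L is on the right of W, so right-multiply by L⁻¹: W = (N − S)L⁻¹.
det L = -6, so L⁻¹ = [[-4/3, -35/6, -5/2], [-2/3, -19/6, -3/2], [-5/3, -20/3, -3]].
W = (N − S)L⁻¹ = [[-5, 2, 4], [5, 4, -1]].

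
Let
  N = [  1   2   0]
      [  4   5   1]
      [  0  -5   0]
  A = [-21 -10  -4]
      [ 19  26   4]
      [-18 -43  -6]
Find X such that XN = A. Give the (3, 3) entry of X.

5

N is on the right of X, so right-multiply by N⁻¹: X = AN⁻¹.
N has determinant 5; N⁻¹ = [[1, 0, 2/5], [0, 0, -1/5], [-4, 1, -3/5]].
X = AN⁻¹ = [[-21, -10, -4], [19, 26, 4], [-18, -43, -6]] · [[1, 0, 2/5], [0, 0, -1/5], [-4, 1, -3/5]] = [[-5, -4, -4], [3, 4, 0], [6, -6, 5]].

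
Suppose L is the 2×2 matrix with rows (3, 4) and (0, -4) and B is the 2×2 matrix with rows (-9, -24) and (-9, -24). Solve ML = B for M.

Right-multiplying both sides by L⁻¹ gives M = BL⁻¹.
det L = -12, so L⁻¹ = [[1/3, 1/3], [0, -1/4]].
M = BL⁻¹ = [[-9, -24], [-9, -24]] · [[1/3, 1/3], [0, -1/4]] = [[-3, 3], [-3, 3]].

M = [[-3, 3], [-3, 3]]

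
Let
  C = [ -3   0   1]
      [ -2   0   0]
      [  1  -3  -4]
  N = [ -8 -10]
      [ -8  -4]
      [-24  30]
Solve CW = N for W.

W = [[4, 2], [4, -4], [4, -4]]

Since C multiplies W on the left, W = C⁻¹N.
det C = 6; the adjugate gives C⁻¹ = [[0, -1/2, 0], [-4/3, 11/6, -1/3], [1, -3/2, 0]].
W = C⁻¹N = [[0, -1/2, 0], [-4/3, 11/6, -1/3], [1, -3/2, 0]] · [[-8, -10], [-8, -4], [-24, 30]] = [[4, 2], [4, -4], [4, -4]].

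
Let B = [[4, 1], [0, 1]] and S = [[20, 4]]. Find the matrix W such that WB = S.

W = [[5, -1]]

B is on the right of W, so right-multiply by B⁻¹: W = SB⁻¹.
B has determinant 4; B⁻¹ = [[1/4, -1/4], [0, 1]].
W = SB⁻¹ = [[20, 4]] · [[1/4, -1/4], [0, 1]] = [[5, -1]].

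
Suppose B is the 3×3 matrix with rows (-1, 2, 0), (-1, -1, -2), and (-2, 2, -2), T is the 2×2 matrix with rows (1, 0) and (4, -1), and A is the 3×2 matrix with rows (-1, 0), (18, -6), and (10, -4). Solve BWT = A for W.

W = [[3, -4], [1, -2], [1, 0]]

Isolating W: multiply by B⁻¹ from the left and T⁻¹ from the right, so W = B⁻¹AT⁻¹.
det B = -2; the adjugate gives B⁻¹ = [[-3, -2, 2], [-1, -1, 1], [2, 1, -3/2]].
det T = -1, so T⁻¹ = [[1, 0], [4, -1]].
B⁻¹A = [[-13, 4], [-7, 2], [1, 0]].
W = (B⁻¹A)T⁻¹ = [[3, -4], [1, -2], [1, 0]].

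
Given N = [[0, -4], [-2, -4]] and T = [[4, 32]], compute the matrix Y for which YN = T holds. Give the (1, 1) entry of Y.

-6

Right-multiplying both sides by N⁻¹ gives Y = TN⁻¹.
det N = -8, so N⁻¹ = [[1/2, -1/2], [-1/4, 0]].
Y = TN⁻¹ = [[4, 32]] · [[1/2, -1/2], [-1/4, 0]] = [[-6, -2]].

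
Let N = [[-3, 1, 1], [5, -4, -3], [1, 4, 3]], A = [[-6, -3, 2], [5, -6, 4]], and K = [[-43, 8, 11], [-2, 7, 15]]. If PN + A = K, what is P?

PN = K − A = [[-37, 11, 9], [-7, 13, 11]].
Since N sits to the right of P, P = (K − A)N⁻¹.
det N = 6, so N⁻¹ = [[0, 1/6, 1/6], [-3, -5/3, -2/3], [4, 13/6, 7/6]].
P = (K − A)N⁻¹ = [[3, -5, -3], [5, 1, 3]].

P = [[3, -5, -3], [5, 1, 3]]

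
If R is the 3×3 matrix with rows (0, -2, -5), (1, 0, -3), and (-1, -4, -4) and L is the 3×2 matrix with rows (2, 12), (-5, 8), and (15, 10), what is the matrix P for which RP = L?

Left-multiplying both sides by R⁻¹ gives P = R⁻¹L.
R has determinant 6; R⁻¹ = [[-2, 2, 1], [7/6, -5/6, -5/6], [-2/3, 1/3, 1/3]].
P = R⁻¹L = [[-2, 2, 1], [7/6, -5/6, -5/6], [-2/3, 1/3, 1/3]] · [[2, 12], [-5, 8], [15, 10]] = [[1, 2], [-6, -1], [2, -2]].

P = [[1, 2], [-6, -1], [2, -2]]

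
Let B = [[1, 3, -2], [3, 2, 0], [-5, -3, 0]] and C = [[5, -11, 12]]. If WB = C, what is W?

B is on the right of W, so right-multiply by B⁻¹: W = CB⁻¹.
det B = -2; the adjugate gives B⁻¹ = [[0, -3, -2], [0, 5, 3], [-1/2, 6, 7/2]].
W = CB⁻¹ = [[5, -11, 12]] · [[0, -3, -2], [0, 5, 3], [-1/2, 6, 7/2]] = [[-6, 2, -1]].

W = [[-6, 2, -1]]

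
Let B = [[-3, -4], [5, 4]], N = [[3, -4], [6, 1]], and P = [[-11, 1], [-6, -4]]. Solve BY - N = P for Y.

BY = P + N = [[-8, -3], [0, -3]].
B is on the left of Y, so left-multiply by B⁻¹: Y = B⁻¹(P + N).
B has determinant 8; B⁻¹ = [[1/2, 1/2], [-5/8, -3/8]].
Y = B⁻¹(P + N) = [[-4, -3], [5, 3]].

Y = [[-4, -3], [5, 3]]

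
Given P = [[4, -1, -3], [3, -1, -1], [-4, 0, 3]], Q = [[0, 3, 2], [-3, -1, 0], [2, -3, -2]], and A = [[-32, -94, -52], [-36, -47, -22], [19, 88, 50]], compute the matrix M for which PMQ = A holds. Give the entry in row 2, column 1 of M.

Left-multiply by P⁻¹ and right-multiply by Q⁻¹: M = P⁻¹AQ⁻¹.
det P = 5; the adjugate gives P⁻¹ = [[-3/5, 3/5, -2/5], [-1, 0, -1], [-4/5, 4/5, -1/5]].
det Q = 4; the adjugate gives Q⁻¹ = [[1/2, 0, 1/2], [-3/2, -1, -3/2], [11/4, 3/2, 9/4]].
P⁻¹A = [[-10, -7, -2], [13, 6, 2], [-7, 20, 14]].
M = (P⁻¹A)Q⁻¹ = [[0, 4, 1], [3, -3, 2], [5, 1, -2]].

3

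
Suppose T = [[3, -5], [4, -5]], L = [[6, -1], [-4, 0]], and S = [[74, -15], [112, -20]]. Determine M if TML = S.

M = [[5, -2], [0, -2]]

Left-multiply by T⁻¹ and right-multiply by L⁻¹: M = T⁻¹SL⁻¹.
det T = 5, so T⁻¹ = [[-1, 1], [-4/5, 3/5]].
det L = -4; the adjugate gives L⁻¹ = [[0, -1/4], [-1, -3/2]].
T⁻¹S = [[38, -5], [8, 0]].
M = (T⁻¹S)L⁻¹ = [[5, -2], [0, -2]].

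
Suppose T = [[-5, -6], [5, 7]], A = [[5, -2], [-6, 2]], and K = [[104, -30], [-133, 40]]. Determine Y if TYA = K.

Y = T⁻¹KA⁻¹ (apply T⁻¹ on the left and A⁻¹ on the right).
det T = -5; the adjugate gives T⁻¹ = [[-7/5, -6/5], [1, 1]].
det A = -2; the adjugate gives A⁻¹ = [[-1, -1], [-3, -5/2]].
T⁻¹K = [[14, -6], [-29, 10]].
Y = (T⁻¹K)A⁻¹ = [[4, 1], [-1, 4]].

Y = [[4, 1], [-1, 4]]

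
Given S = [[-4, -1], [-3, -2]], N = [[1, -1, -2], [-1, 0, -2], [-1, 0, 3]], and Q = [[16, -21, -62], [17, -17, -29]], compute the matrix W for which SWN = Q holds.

W = S⁻¹QN⁻¹ (apply S⁻¹ on the left and N⁻¹ on the right).
det S = 5; the adjugate gives S⁻¹ = [[-2/5, 1/5], [3/5, -4/5]].
N has determinant -5; N⁻¹ = [[0, -3/5, -2/5], [-1, -1/5, -4/5], [0, -1/5, 1/5]].
S⁻¹Q = [[-3, 5, 19], [-4, 1, -14]].
W = (S⁻¹Q)N⁻¹ = [[-5, -3, 1], [-1, 5, -2]].

W = [[-5, -3, 1], [-1, 5, -2]]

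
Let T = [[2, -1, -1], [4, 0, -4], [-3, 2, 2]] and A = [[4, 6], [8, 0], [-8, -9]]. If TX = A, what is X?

X = [[0, 3], [-2, -3], [-2, 3]]

Left-multiplying both sides by T⁻¹ gives X = T⁻¹A.
det T = 4; the adjugate gives T⁻¹ = [[2, 0, 1], [1, 1/4, 1], [2, -1/4, 1]].
X = T⁻¹A = [[2, 0, 1], [1, 1/4, 1], [2, -1/4, 1]] · [[4, 6], [8, 0], [-8, -9]] = [[0, 3], [-2, -3], [-2, 3]].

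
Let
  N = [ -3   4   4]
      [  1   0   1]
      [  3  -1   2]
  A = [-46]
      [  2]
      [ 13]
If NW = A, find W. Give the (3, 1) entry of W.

Since N multiplies W on the left, W = N⁻¹A.
det N = -3, so N⁻¹ = [[-1/3, 4, -4/3], [-1/3, 6, -7/3], [1/3, -3, 4/3]].
W = N⁻¹A = [[-1/3, 4, -4/3], [-1/3, 6, -7/3], [1/3, -3, 4/3]] · [[-46], [2], [13]] = [[6], [-3], [-4]].

-4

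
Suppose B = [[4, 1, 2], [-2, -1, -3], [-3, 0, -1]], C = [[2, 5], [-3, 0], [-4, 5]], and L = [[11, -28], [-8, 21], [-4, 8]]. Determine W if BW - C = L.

BW = L + C = [[13, -23], [-11, 21], [-8, 13]].
Since B multiplies W on the left, W = B⁻¹(L + C).
det B = 5; the adjugate gives B⁻¹ = [[1/5, 1/5, -1/5], [7/5, 2/5, 8/5], [-3/5, -3/5, -2/5]].
W = B⁻¹(L + C) = [[2, -3], [1, -3], [2, -4]].

W = [[2, -3], [1, -3], [2, -4]]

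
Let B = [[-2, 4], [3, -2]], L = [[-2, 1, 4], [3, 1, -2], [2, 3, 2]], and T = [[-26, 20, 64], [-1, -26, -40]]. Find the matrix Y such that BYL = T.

Left-multiply by B⁻¹ and right-multiply by L⁻¹: Y = B⁻¹TL⁻¹.
det B = -8; the adjugate gives B⁻¹ = [[1/4, 1/2], [3/8, 1/4]].
det L = 2; the adjugate gives L⁻¹ = [[4, 5, -3], [-5, -6, 4], [7/2, 4, -5/2]].
B⁻¹T = [[-7, -8, -4], [-10, 1, 14]].
Y = (B⁻¹T)L⁻¹ = [[-2, -3, -1], [4, 0, -1]].

Y = [[-2, -3, -1], [4, 0, -1]]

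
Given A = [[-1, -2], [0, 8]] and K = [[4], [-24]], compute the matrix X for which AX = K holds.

X = [[2], [-3]]

A is on the left of X, so left-multiply by A⁻¹: X = A⁻¹K.
det A = -8, so A⁻¹ = [[-1, -1/4], [0, 1/8]].
X = A⁻¹K = [[-1, -1/4], [0, 1/8]] · [[4], [-24]] = [[2], [-3]].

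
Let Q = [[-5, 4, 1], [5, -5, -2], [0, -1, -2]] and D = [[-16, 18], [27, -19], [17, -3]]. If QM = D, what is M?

M = [[-2, -4], [-5, -1], [-6, 2]]

Q is on the left of M, so left-multiply by Q⁻¹: M = Q⁻¹D.
Q has determinant -5; Q⁻¹ = [[-8/5, -7/5, 3/5], [-2, -2, 1], [1, 1, -1]].
M = Q⁻¹D = [[-8/5, -7/5, 3/5], [-2, -2, 1], [1, 1, -1]] · [[-16, 18], [27, -19], [17, -3]] = [[-2, -4], [-5, -1], [-6, 2]].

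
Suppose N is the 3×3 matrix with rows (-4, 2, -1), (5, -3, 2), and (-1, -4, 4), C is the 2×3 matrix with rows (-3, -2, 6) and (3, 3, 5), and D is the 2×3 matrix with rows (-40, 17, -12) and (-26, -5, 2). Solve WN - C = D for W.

WN = D + C = [[-43, 15, -6], [-23, -2, 7]].
N is on the right of W, so right-multiply by N⁻¹: W = (D + C)N⁻¹.
det N = -5; the adjugate gives N⁻¹ = [[4/5, 4/5, -1/5], [22/5, 17/5, -3/5], [23/5, 18/5, -2/5]].
W = (D + C)N⁻¹ = [[4, -5, 2], [5, 0, 3]].

W = [[4, -5, 2], [5, 0, 3]]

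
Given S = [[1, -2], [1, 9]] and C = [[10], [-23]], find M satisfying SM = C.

M = [[4], [-3]]

Left-multiplying both sides by S⁻¹ gives M = S⁻¹C.
det S = 11, so S⁻¹ = [[9/11, 2/11], [-1/11, 1/11]].
M = S⁻¹C = [[9/11, 2/11], [-1/11, 1/11]] · [[10], [-23]] = [[4], [-3]].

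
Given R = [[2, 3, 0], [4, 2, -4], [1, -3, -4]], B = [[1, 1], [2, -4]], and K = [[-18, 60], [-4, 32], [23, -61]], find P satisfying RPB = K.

P = [[1, -5], [2, -1], [0, -4]]

P = R⁻¹KB⁻¹ (apply R⁻¹ on the left and B⁻¹ on the right).
R has determinant -4; R⁻¹ = [[5, -3, 3], [-3, 2, -2], [7/2, -9/4, 2]].
det B = -6; the adjugate gives B⁻¹ = [[2/3, 1/6], [1/3, -1/6]].
R⁻¹K = [[-9, 21], [0, 6], [-8, 16]].
P = (R⁻¹K)B⁻¹ = [[1, -5], [2, -1], [0, -4]].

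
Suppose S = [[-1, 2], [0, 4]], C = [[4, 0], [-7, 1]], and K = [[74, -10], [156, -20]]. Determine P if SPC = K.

P = [[1, 0], [1, -5]]

P = S⁻¹KC⁻¹ (apply S⁻¹ on the left and C⁻¹ on the right).
det S = -4; the adjugate gives S⁻¹ = [[-1, 1/2], [0, 1/4]].
C has determinant 4; C⁻¹ = [[1/4, 0], [7/4, 1]].
S⁻¹K = [[4, 0], [39, -5]].
P = (S⁻¹K)C⁻¹ = [[1, 0], [1, -5]].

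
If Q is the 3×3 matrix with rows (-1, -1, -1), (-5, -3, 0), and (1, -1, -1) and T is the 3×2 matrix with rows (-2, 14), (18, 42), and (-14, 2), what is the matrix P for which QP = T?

Since Q multiplies P on the left, P = Q⁻¹T.
Q has determinant -6; Q⁻¹ = [[-1/2, 0, 1/2], [5/6, -1/3, -5/6], [-4/3, 1/3, 1/3]].
P = Q⁻¹T = [[-1/2, 0, 1/2], [5/6, -1/3, -5/6], [-4/3, 1/3, 1/3]] · [[-2, 14], [18, 42], [-14, 2]] = [[-6, -6], [4, -4], [4, -4]].

P = [[-6, -6], [4, -4], [4, -4]]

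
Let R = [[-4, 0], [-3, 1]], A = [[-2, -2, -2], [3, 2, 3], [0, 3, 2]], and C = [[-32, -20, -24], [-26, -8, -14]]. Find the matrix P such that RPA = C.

P = [[-4, 0, -1], [1, 0, 3]]

Isolating P: multiply by R⁻¹ from the left and A⁻¹ from the right, so P = R⁻¹CA⁻¹.
R has determinant -4; R⁻¹ = [[-1/4, 0], [-3/4, 1]].
A has determinant 4; A⁻¹ = [[-5/4, -1/2, -1/2], [-3/2, -1, 0], [9/4, 3/2, 1/2]].
R⁻¹C = [[8, 5, 6], [-2, 7, 4]].
P = (R⁻¹C)A⁻¹ = [[-4, 0, -1], [1, 0, 3]].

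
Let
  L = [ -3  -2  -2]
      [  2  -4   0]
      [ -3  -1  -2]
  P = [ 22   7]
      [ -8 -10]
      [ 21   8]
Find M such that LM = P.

M = [[-6, -3], [-1, 1], [-1, 0]]

Left-multiplying both sides by L⁻¹ gives M = L⁻¹P.
det L = -4; the adjugate gives L⁻¹ = [[-2, 1/2, 2], [-1, 0, 1], [7/2, -3/4, -4]].
M = L⁻¹P = [[-2, 1/2, 2], [-1, 0, 1], [7/2, -3/4, -4]] · [[22, 7], [-8, -10], [21, 8]] = [[-6, -3], [-1, 1], [-1, 0]].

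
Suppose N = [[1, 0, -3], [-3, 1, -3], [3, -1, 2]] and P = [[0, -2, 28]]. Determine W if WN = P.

W = [[-6, -6, -4]]

N is on the right of W, so right-multiply by N⁻¹: W = PN⁻¹.
det N = -1, so N⁻¹ = [[1, -3, -3], [3, -11, -12], [0, -1, -1]].
W = PN⁻¹ = [[0, -2, 28]] · [[1, -3, -3], [3, -11, -12], [0, -1, -1]] = [[-6, -6, -4]].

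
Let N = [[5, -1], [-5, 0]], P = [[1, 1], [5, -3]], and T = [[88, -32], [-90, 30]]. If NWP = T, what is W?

W = N⁻¹TP⁻¹ (apply N⁻¹ on the left and P⁻¹ on the right).
det N = -5, so N⁻¹ = [[0, -1/5], [-1, -1]].
P has determinant -8; P⁻¹ = [[3/8, 1/8], [5/8, -1/8]].
N⁻¹T = [[18, -6], [2, 2]].
W = (N⁻¹T)P⁻¹ = [[3, 3], [2, 0]].

W = [[3, 3], [2, 0]]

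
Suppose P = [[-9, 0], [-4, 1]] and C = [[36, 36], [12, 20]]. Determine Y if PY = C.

Left-multiplying both sides by P⁻¹ gives Y = P⁻¹C.
det P = -9; the adjugate gives P⁻¹ = [[-1/9, 0], [-4/9, 1]].
Y = P⁻¹C = [[-1/9, 0], [-4/9, 1]] · [[36, 36], [12, 20]] = [[-4, -4], [-4, 4]].

Y = [[-4, -4], [-4, 4]]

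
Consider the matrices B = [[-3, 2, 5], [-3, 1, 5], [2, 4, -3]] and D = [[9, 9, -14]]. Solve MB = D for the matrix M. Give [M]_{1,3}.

3

B is on the right of M, so right-multiply by B⁻¹: M = DB⁻¹.
det B = 1; the adjugate gives B⁻¹ = [[-23, 26, 5], [1, -1, 0], [-14, 16, 3]].
M = DB⁻¹ = [[9, 9, -14]] · [[-23, 26, 5], [1, -1, 0], [-14, 16, 3]] = [[-2, 1, 3]].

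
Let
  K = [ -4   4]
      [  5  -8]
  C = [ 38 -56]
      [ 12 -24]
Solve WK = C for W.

W = [[-2, 6], [2, 4]]

K is on the right of W, so right-multiply by K⁻¹: W = CK⁻¹.
det K = 12; the adjugate gives K⁻¹ = [[-2/3, -1/3], [-5/12, -1/3]].
W = CK⁻¹ = [[38, -56], [12, -24]] · [[-2/3, -1/3], [-5/12, -1/3]] = [[-2, 6], [2, 4]].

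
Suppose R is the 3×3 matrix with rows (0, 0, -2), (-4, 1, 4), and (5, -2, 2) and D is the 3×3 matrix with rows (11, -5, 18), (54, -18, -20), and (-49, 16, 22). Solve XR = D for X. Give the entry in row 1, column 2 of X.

Since R sits to the right of X, X = DR⁻¹.
R has determinant -6; R⁻¹ = [[-5/3, -2/3, -1/3], [-14/3, -5/3, -4/3], [-1/2, 0, 0]].
X = DR⁻¹ = [[11, -5, 18], [54, -18, -20], [-49, 16, 22]] · [[-5/3, -2/3, -1/3], [-14/3, -5/3, -4/3], [-1/2, 0, 0]] = [[-4, 1, 3], [4, -6, 6], [-4, 6, -5]].

1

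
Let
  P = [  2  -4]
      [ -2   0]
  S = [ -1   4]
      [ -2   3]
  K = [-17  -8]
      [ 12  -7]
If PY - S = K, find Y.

Y = [[-5, 2], [2, 2]]

PY = K + S = [[-18, -4], [10, -4]].
Since P multiplies Y on the left, Y = P⁻¹(K + S).
det P = -8; the adjugate gives P⁻¹ = [[0, -1/2], [-1/4, -1/4]].
Y = P⁻¹(K + S) = [[-5, 2], [2, 2]].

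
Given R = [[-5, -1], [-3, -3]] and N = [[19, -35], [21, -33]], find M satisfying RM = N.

Since R multiplies M on the left, M = R⁻¹N.
det R = 12, so R⁻¹ = [[-1/4, 1/12], [1/4, -5/12]].
M = R⁻¹N = [[-1/4, 1/12], [1/4, -5/12]] · [[19, -35], [21, -33]] = [[-3, 6], [-4, 5]].

M = [[-3, 6], [-4, 5]]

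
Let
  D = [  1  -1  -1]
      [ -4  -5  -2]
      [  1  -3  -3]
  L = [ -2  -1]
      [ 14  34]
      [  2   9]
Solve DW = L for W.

D is on the left of W, so left-multiply by D⁻¹: W = D⁻¹L.
det D = 6; the adjugate gives D⁻¹ = [[3/2, 0, -1/2], [-7/3, -1/3, 1], [17/6, 1/3, -3/2]].
W = D⁻¹L = [[3/2, 0, -1/2], [-7/3, -1/3, 1], [17/6, 1/3, -3/2]] · [[-2, -1], [14, 34], [2, 9]] = [[-4, -6], [2, 0], [-4, -5]].

W = [[-4, -6], [2, 0], [-4, -5]]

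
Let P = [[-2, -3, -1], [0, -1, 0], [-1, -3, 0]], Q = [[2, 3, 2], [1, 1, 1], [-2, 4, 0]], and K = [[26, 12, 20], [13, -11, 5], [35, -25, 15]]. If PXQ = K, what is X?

X = [[0, 0, -2], [0, -5, 4], [-4, 3, -5]]

Isolating X: multiply by P⁻¹ from the left and Q⁻¹ from the right, so X = P⁻¹KQ⁻¹.
det P = 1, so P⁻¹ = [[0, 3, -1], [0, -1, 0], [-1, -3, 2]].
det Q = -2, so Q⁻¹ = [[2, -4, -1/2], [1, -2, 0], [-3, 7, 1/2]].
P⁻¹K = [[4, -8, 0], [-13, 11, -5], [5, -29, -5]].
X = (P⁻¹K)Q⁻¹ = [[0, 0, -2], [0, -5, 4], [-4, 3, -5]].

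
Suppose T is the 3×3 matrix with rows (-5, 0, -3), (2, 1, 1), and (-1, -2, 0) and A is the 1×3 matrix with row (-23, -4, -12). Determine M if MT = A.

Right-multiplying both sides by T⁻¹ gives M = AT⁻¹.
det T = -1; the adjugate gives T⁻¹ = [[-2, -6, -3], [1, 3, 1], [3, 10, 5]].
M = AT⁻¹ = [[-23, -4, -12]] · [[-2, -6, -3], [1, 3, 1], [3, 10, 5]] = [[6, 6, 5]].

M = [[6, 6, 5]]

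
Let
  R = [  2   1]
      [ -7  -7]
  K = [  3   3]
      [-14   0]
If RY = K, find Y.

R is on the left of Y, so left-multiply by R⁻¹: Y = R⁻¹K.
R has determinant -7; R⁻¹ = [[1, 1/7], [-1, -2/7]].
Y = R⁻¹K = [[1, 1/7], [-1, -2/7]] · [[3, 3], [-14, 0]] = [[1, 3], [1, -3]].

Y = [[1, 3], [1, -3]]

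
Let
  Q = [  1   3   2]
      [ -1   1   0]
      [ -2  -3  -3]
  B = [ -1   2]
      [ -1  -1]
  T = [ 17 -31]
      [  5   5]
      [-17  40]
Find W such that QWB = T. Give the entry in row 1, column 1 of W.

Left-multiply by Q⁻¹ and right-multiply by B⁻¹: W = Q⁻¹TB⁻¹.
det Q = -2; the adjugate gives Q⁻¹ = [[3/2, -3/2, 1], [3/2, -1/2, 1], [-5/2, 3/2, -2]].
det B = 3; the adjugate gives B⁻¹ = [[-1/3, -2/3], [1/3, -1/3]].
Q⁻¹T = [[1, -14], [6, -9], [-1, 5]].
W = (Q⁻¹T)B⁻¹ = [[-5, 4], [-5, -1], [2, -1]].

-5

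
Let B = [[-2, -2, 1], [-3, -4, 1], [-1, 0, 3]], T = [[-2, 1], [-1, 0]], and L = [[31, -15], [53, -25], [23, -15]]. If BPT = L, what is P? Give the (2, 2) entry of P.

0

P = B⁻¹LT⁻¹ (apply B⁻¹ on the left and T⁻¹ on the right).
det B = 4, so B⁻¹ = [[-3, 3/2, 1/2], [2, -5/4, -1/4], [-1, 1/2, 1/2]].
det T = 1; the adjugate gives T⁻¹ = [[0, -1], [1, -2]].
B⁻¹L = [[-2, 0], [-10, 5], [7, -5]].
P = (B⁻¹L)T⁻¹ = [[0, 2], [5, 0], [-5, 3]].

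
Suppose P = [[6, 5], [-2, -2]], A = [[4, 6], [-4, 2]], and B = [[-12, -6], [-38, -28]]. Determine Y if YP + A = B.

Y = [[-4, -4], [-4, 5]]

YP = B − A = [[-16, -12], [-34, -30]].
P is on the right of Y, so right-multiply by P⁻¹: Y = (B − A)P⁻¹.
P has determinant -2; P⁻¹ = [[1, 5/2], [-1, -3]].
Y = (B − A)P⁻¹ = [[-4, -4], [-4, 5]].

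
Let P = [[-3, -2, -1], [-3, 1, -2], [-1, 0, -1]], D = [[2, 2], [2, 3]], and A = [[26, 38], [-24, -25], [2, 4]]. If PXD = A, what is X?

Isolating X: multiply by P⁻¹ from the left and D⁻¹ from the right, so X = P⁻¹AD⁻¹.
P has determinant 4; P⁻¹ = [[-1/4, -1/2, 5/4], [-1/4, 1/2, -3/4], [1/4, 1/2, -9/4]].
det D = 2; the adjugate gives D⁻¹ = [[3/2, -1], [-1, 1]].
P⁻¹A = [[8, 8], [-20, -25], [-10, -12]].
X = (P⁻¹A)D⁻¹ = [[4, 0], [-5, -5], [-3, -2]].

X = [[4, 0], [-5, -5], [-3, -2]]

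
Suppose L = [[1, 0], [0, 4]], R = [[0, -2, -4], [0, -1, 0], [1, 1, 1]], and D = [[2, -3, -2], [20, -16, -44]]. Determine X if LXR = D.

Left-multiply by L⁻¹ and right-multiply by R⁻¹: X = L⁻¹DR⁻¹.
L has determinant 4; L⁻¹ = [[1, 0], [0, 1/4]].
det R = -4; the adjugate gives R⁻¹ = [[1/4, 1/2, 1], [0, -1, 0], [-1/4, 1/2, 0]].
L⁻¹D = [[2, -3, -2], [5, -4, -11]].
X = (L⁻¹D)R⁻¹ = [[1, 3, 2], [4, 1, 5]].

X = [[1, 3, 2], [4, 1, 5]]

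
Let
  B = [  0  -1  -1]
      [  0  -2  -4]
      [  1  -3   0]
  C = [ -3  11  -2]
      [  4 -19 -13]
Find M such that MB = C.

B is on the right of M, so right-multiply by B⁻¹: M = CB⁻¹.
det B = 2, so B⁻¹ = [[-6, 3/2, 1], [-2, 1/2, 0], [1, -1/2, 0]].
M = CB⁻¹ = [[-3, 11, -2], [4, -19, -13]] · [[-6, 3/2, 1], [-2, 1/2, 0], [1, -1/2, 0]] = [[-6, 2, -3], [1, 3, 4]].

M = [[-6, 2, -3], [1, 3, 4]]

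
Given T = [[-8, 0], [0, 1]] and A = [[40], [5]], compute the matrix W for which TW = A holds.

Since T multiplies W on the left, W = T⁻¹A.
det T = -8, so T⁻¹ = [[-1/8, 0], [0, 1]].
W = T⁻¹A = [[-1/8, 0], [0, 1]] · [[40], [5]] = [[-5], [5]].

W = [[-5], [5]]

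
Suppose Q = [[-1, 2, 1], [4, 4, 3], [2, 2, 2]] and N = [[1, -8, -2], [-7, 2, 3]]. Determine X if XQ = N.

X = [[-3, -3, 5], [3, -4, 6]]

Since Q sits to the right of X, X = NQ⁻¹.
Q has determinant -6; Q⁻¹ = [[-1/3, 1/3, -1/3], [1/3, 2/3, -7/6], [0, -1, 2]].
X = NQ⁻¹ = [[1, -8, -2], [-7, 2, 3]] · [[-1/3, 1/3, -1/3], [1/3, 2/3, -7/6], [0, -1, 2]] = [[-3, -3, 5], [3, -4, 6]].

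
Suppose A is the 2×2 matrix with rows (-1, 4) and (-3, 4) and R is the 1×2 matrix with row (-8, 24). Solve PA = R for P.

Right-multiplying both sides by A⁻¹ gives P = RA⁻¹.
det A = 8, so A⁻¹ = [[1/2, -1/2], [3/8, -1/8]].
P = RA⁻¹ = [[-8, 24]] · [[1/2, -1/2], [3/8, -1/8]] = [[5, 1]].

P = [[5, 1]]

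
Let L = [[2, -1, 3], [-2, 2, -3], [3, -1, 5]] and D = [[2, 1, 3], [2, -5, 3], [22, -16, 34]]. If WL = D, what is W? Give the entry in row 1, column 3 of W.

L is on the right of W, so right-multiply by L⁻¹: W = DL⁻¹.
det L = 1, so L⁻¹ = [[7, 2, -3], [1, 1, 0], [-4, -1, 2]].
W = DL⁻¹ = [[2, 1, 3], [2, -5, 3], [22, -16, 34]] · [[7, 2, -3], [1, 1, 0], [-4, -1, 2]] = [[3, 2, 0], [-3, -4, 0], [2, -6, 2]].

0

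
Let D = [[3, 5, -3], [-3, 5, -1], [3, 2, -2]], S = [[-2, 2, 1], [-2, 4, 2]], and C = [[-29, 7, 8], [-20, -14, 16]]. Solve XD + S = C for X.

XD = C − S = [[-27, 5, 7], [-18, -18, 14]].
D is on the right of X, so right-multiply by D⁻¹: X = (C − S)D⁻¹.
D has determinant -6; D⁻¹ = [[4/3, -2/3, -5/3], [3/2, -1/2, -2], [7/2, -3/2, -5]].
X = (C − S)D⁻¹ = [[-4, 5, 0], [-2, 0, -4]].

X = [[-4, 5, 0], [-2, 0, -4]]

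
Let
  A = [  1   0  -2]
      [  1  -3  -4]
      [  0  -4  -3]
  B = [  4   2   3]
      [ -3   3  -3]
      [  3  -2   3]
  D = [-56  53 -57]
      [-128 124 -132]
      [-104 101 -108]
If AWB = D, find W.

W = [[1, 5, 1], [-1, -1, 3], [0, -3, 5]]

W = A⁻¹DB⁻¹ (apply A⁻¹ on the left and B⁻¹ on the right).
det A = 1, so A⁻¹ = [[-7, 8, -6], [3, -3, 2], [-4, 4, -3]].
det B = 3, so B⁻¹ = [[1, -4, -5], [0, 1, 1], [-1, 14/3, 6]].
A⁻¹D = [[-8, 15, -9], [8, -11, 9], [24, -19, 24]].
W = (A⁻¹D)B⁻¹ = [[1, 5, 1], [-1, -1, 3], [0, -3, 5]].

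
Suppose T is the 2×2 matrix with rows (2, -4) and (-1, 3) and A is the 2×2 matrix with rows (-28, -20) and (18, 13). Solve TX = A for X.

X = [[-6, -4], [4, 3]]

Since T multiplies X on the left, X = T⁻¹A.
T has determinant 2; T⁻¹ = [[3/2, 2], [1/2, 1]].
X = T⁻¹A = [[3/2, 2], [1/2, 1]] · [[-28, -20], [18, 13]] = [[-6, -4], [4, 3]].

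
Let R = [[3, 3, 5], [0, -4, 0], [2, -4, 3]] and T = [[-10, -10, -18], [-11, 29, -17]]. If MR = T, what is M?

M = [[-6, -6, 4], [-1, -4, -4]]

Right-multiplying both sides by R⁻¹ gives M = TR⁻¹.
R has determinant 4; R⁻¹ = [[-3, -29/4, 5], [0, -1/4, 0], [2, 9/2, -3]].
M = TR⁻¹ = [[-10, -10, -18], [-11, 29, -17]] · [[-3, -29/4, 5], [0, -1/4, 0], [2, 9/2, -3]] = [[-6, -6, 4], [-1, -4, -4]].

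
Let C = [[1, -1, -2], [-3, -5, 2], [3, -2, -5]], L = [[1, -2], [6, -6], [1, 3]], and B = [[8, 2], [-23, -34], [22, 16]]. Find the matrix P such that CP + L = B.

P = [[5, 3], [2, 3], [-2, -2]]

CP = B − L = [[7, 4], [-29, -28], [21, 13]].
Since C multiplies P on the left, P = C⁻¹(B − L).
det C = -4; the adjugate gives C⁻¹ = [[-29/4, 1/4, 3], [9/4, -1/4, -1], [-21/4, 1/4, 2]].
P = C⁻¹(B − L) = [[5, 3], [2, 3], [-2, -2]].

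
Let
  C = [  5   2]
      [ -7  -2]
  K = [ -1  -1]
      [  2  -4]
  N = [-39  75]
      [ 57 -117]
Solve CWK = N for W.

Left-multiply by C⁻¹ and right-multiply by K⁻¹: W = C⁻¹NK⁻¹.
det C = 4; the adjugate gives C⁻¹ = [[-1/2, -1/2], [7/4, 5/4]].
det K = 6; the adjugate gives K⁻¹ = [[-2/3, 1/6], [-1/3, -1/6]].
C⁻¹N = [[-9, 21], [3, -15]].
W = (C⁻¹N)K⁻¹ = [[-1, -5], [3, 3]].

W = [[-1, -5], [3, 3]]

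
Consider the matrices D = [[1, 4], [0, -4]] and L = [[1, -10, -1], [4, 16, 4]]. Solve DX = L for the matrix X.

X = [[5, 6, 3], [-1, -4, -1]]

D is on the left of X, so left-multiply by D⁻¹: X = D⁻¹L.
det D = -4; the adjugate gives D⁻¹ = [[1, 1], [0, -1/4]].
X = D⁻¹L = [[1, 1], [0, -1/4]] · [[1, -10, -1], [4, 16, 4]] = [[5, 6, 3], [-1, -4, -1]].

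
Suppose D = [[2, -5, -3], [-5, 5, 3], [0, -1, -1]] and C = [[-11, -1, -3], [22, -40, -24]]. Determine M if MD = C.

M = [[2, 3, 6], [6, -2, 0]]

D is on the right of M, so right-multiply by D⁻¹: M = CD⁻¹.
D has determinant 6; D⁻¹ = [[-1/3, -1/3, 0], [-5/6, -1/3, 3/2], [5/6, 1/3, -5/2]].
M = CD⁻¹ = [[-11, -1, -3], [22, -40, -24]] · [[-1/3, -1/3, 0], [-5/6, -1/3, 3/2], [5/6, 1/3, -5/2]] = [[2, 3, 6], [6, -2, 0]].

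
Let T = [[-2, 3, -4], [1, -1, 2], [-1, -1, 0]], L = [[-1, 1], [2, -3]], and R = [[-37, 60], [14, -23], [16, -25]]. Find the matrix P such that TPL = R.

P = T⁻¹RL⁻¹ (apply T⁻¹ on the left and L⁻¹ on the right).
det T = -2; the adjugate gives T⁻¹ = [[-1, -2, -1], [1, 2, 0], [1, 5/2, 1/2]].
det L = 1; the adjugate gives L⁻¹ = [[-3, -1], [-2, -1]].
T⁻¹R = [[-7, 11], [-9, 14], [6, -10]].
P = (T⁻¹R)L⁻¹ = [[-1, -4], [-1, -5], [2, 4]].

P = [[-1, -4], [-1, -5], [2, 4]]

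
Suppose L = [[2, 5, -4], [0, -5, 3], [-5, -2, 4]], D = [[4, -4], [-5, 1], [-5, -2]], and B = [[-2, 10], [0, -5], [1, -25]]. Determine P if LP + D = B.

LP = B − D = [[-6, 14], [5, -6], [6, -23]].
Left-multiplying both sides by L⁻¹ gives P = L⁻¹(B − D).
L has determinant -3; L⁻¹ = [[14/3, 4, 5/3], [5, 4, 2], [25/3, 7, 10/3]].
P = L⁻¹(B − D) = [[2, 3], [2, 0], [5, -2]].

P = [[2, 3], [2, 0], [5, -2]]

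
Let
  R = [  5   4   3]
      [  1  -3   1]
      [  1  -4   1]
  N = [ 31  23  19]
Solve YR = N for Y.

Y = [[6, 3, -2]]

Right-multiplying both sides by R⁻¹ gives Y = NR⁻¹.
det R = 2, so R⁻¹ = [[1/2, -8, 13/2], [0, 1, -1], [-1/2, 12, -19/2]].
Y = NR⁻¹ = [[31, 23, 19]] · [[1/2, -8, 13/2], [0, 1, -1], [-1/2, 12, -19/2]] = [[6, 3, -2]].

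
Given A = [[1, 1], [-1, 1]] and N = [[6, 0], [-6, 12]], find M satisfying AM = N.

Left-multiplying both sides by A⁻¹ gives M = A⁻¹N.
det A = 2, so A⁻¹ = [[1/2, -1/2], [1/2, 1/2]].
M = A⁻¹N = [[1/2, -1/2], [1/2, 1/2]] · [[6, 0], [-6, 12]] = [[6, -6], [0, 6]].

M = [[6, -6], [0, 6]]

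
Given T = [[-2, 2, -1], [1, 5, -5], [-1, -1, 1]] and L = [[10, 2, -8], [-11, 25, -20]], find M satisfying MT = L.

M = [[-6, 4, 6], [5, 4, 5]]

Since T sits to the right of M, M = LT⁻¹.
det T = 4; the adjugate gives T⁻¹ = [[0, -1/4, -5/4], [1, -3/4, -11/4], [1, -1, -3]].
M = LT⁻¹ = [[10, 2, -8], [-11, 25, -20]] · [[0, -1/4, -5/4], [1, -3/4, -11/4], [1, -1, -3]] = [[-6, 4, 6], [5, 4, 5]].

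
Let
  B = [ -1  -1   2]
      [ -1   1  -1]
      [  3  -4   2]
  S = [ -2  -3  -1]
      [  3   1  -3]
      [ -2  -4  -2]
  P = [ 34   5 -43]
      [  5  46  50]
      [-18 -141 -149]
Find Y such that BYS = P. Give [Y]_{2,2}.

Isolating Y: multiply by B⁻¹ from the left and S⁻¹ from the right, so Y = B⁻¹PS⁻¹.
det B = 5; the adjugate gives B⁻¹ = [[-2/5, -6/5, -1/5], [-1/5, -8/5, -3/5], [1/5, -7/5, -2/5]].
det S = 2; the adjugate gives S⁻¹ = [[-7, -1, 5], [6, 1, -9/2], [-5, -1, 7/2]].
B⁻¹P = [[-16, -29, -13], [-4, 10, 18], [7, -7, -19]].
Y = (B⁻¹P)S⁻¹ = [[3, 0, 5], [-2, -4, -2], [4, 5, 0]].

-4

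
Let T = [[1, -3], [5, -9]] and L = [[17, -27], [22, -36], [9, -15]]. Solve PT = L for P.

P = [[-3, 4], [-3, 5], [-1, 2]]

Right-multiplying both sides by T⁻¹ gives P = LT⁻¹.
T has determinant 6; T⁻¹ = [[-3/2, 1/2], [-5/6, 1/6]].
P = LT⁻¹ = [[17, -27], [22, -36], [9, -15]] · [[-3/2, 1/2], [-5/6, 1/6]] = [[-3, 4], [-3, 5], [-1, 2]].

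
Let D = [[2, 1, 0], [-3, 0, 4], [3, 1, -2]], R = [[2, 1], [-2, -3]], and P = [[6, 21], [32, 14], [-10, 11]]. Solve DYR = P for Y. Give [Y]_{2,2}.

-3

Left-multiply by D⁻¹ and right-multiply by R⁻¹: Y = D⁻¹PR⁻¹.
det D = -2, so D⁻¹ = [[2, -1, -2], [-3, 2, 4], [3/2, -1/2, -3/2]].
det R = -4; the adjugate gives R⁻¹ = [[3/4, 1/4], [-1/2, -1/2]].
D⁻¹P = [[0, 6], [6, 9], [8, 8]].
Y = (D⁻¹P)R⁻¹ = [[-3, -3], [0, -3], [2, -2]].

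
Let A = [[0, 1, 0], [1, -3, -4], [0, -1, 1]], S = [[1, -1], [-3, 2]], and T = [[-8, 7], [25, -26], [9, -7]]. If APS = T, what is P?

Isolating P: multiply by A⁻¹ from the left and S⁻¹ from the right, so P = A⁻¹TS⁻¹.
A has determinant -1; A⁻¹ = [[7, 1, 4], [1, 0, 0], [1, 0, 1]].
det S = -1, so S⁻¹ = [[-2, -1], [-3, -1]].
A⁻¹T = [[5, -5], [-8, 7], [1, 0]].
P = (A⁻¹T)S⁻¹ = [[5, 0], [-5, 1], [-2, -1]].

P = [[5, 0], [-5, 1], [-2, -1]]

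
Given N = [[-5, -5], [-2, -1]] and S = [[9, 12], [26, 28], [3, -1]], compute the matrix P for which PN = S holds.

Since N sits to the right of P, P = SN⁻¹.
det N = -5; the adjugate gives N⁻¹ = [[1/5, -1], [-2/5, 1]].
P = SN⁻¹ = [[9, 12], [26, 28], [3, -1]] · [[1/5, -1], [-2/5, 1]] = [[-3, 3], [-6, 2], [1, -4]].

P = [[-3, 3], [-6, 2], [1, -4]]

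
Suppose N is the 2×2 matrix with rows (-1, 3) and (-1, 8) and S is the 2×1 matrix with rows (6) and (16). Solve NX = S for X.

X = [[0], [2]]

Left-multiplying both sides by N⁻¹ gives X = N⁻¹S.
det N = -5; the adjugate gives N⁻¹ = [[-8/5, 3/5], [-1/5, 1/5]].
X = N⁻¹S = [[-8/5, 3/5], [-1/5, 1/5]] · [[6], [16]] = [[0], [2]].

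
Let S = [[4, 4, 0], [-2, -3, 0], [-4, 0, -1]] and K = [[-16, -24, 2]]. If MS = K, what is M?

M = [[-6, 0, -2]]

Right-multiplying both sides by S⁻¹ gives M = KS⁻¹.
det S = 4, so S⁻¹ = [[3/4, 1, 0], [-1/2, -1, 0], [-3, -4, -1]].
M = KS⁻¹ = [[-16, -24, 2]] · [[3/4, 1, 0], [-1/2, -1, 0], [-3, -4, -1]] = [[-6, 0, -2]].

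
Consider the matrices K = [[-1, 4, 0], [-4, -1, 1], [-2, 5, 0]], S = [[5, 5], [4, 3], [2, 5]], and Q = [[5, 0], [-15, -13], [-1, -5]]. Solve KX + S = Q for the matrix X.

X = [[4, 5], [1, 0], [-2, 4]]

KX = Q − S = [[0, -5], [-19, -16], [-3, -10]].
Left-multiplying both sides by K⁻¹ gives X = K⁻¹(Q − S).
det K = -3, so K⁻¹ = [[5/3, 0, -4/3], [2/3, 0, -1/3], [22/3, 1, -17/3]].
X = K⁻¹(Q − S) = [[4, 5], [1, 0], [-2, 4]].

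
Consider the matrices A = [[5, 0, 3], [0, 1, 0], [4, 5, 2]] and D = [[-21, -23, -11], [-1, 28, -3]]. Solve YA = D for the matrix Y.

Y = [[-1, -3, -4], [-5, -2, 6]]

Since A sits to the right of Y, Y = DA⁻¹.
det A = -2; the adjugate gives A⁻¹ = [[-1, -15/2, 3/2], [0, 1, 0], [2, 25/2, -5/2]].
Y = DA⁻¹ = [[-21, -23, -11], [-1, 28, -3]] · [[-1, -15/2, 3/2], [0, 1, 0], [2, 25/2, -5/2]] = [[-1, -3, -4], [-5, -2, 6]].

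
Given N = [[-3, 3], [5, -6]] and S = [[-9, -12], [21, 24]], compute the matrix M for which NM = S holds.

M = [[-3, 0], [-6, -4]]

N is on the left of M, so left-multiply by N⁻¹: M = N⁻¹S.
N has determinant 3; N⁻¹ = [[-2, -1], [-5/3, -1]].
M = N⁻¹S = [[-2, -1], [-5/3, -1]] · [[-9, -12], [21, 24]] = [[-3, 0], [-6, -4]].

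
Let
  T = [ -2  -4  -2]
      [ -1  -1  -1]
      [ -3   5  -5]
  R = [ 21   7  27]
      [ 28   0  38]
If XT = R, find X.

X = [[-5, -2, -3], [-6, -1, -5]]

T is on the right of X, so right-multiply by T⁻¹: X = RT⁻¹.
det T = 4, so T⁻¹ = [[5/2, -15/2, 1/2], [-1/2, 1, 0], [-2, 11/2, -1/2]].
X = RT⁻¹ = [[21, 7, 27], [28, 0, 38]] · [[5/2, -15/2, 1/2], [-1/2, 1, 0], [-2, 11/2, -1/2]] = [[-5, -2, -3], [-6, -1, -5]].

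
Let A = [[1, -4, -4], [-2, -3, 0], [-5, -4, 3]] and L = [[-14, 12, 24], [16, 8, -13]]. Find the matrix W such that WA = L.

A is on the right of W, so right-multiply by A⁻¹: W = LA⁻¹.
det A = -5; the adjugate gives A⁻¹ = [[9/5, -28/5, 12/5], [-6/5, 17/5, -8/5], [7/5, -24/5, 11/5]].
W = LA⁻¹ = [[-14, 12, 24], [16, 8, -13]] · [[9/5, -28/5, 12/5], [-6/5, 17/5, -8/5], [7/5, -24/5, 11/5]] = [[-6, 4, 0], [1, 0, -3]].

W = [[-6, 4, 0], [1, 0, -3]]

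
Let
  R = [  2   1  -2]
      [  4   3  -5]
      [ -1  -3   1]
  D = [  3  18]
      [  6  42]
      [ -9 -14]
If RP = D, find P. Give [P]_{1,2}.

4

Left-multiplying both sides by R⁻¹ gives P = R⁻¹D.
det R = -5; the adjugate gives R⁻¹ = [[12/5, -1, -1/5], [-1/5, 0, -2/5], [9/5, -1, -2/5]].
P = R⁻¹D = [[12/5, -1, -1/5], [-1/5, 0, -2/5], [9/5, -1, -2/5]] · [[3, 18], [6, 42], [-9, -14]] = [[3, 4], [3, 2], [3, -4]].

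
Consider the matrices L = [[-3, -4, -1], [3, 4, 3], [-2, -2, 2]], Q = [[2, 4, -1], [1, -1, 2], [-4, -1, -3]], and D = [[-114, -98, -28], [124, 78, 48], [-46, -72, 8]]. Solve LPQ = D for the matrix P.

Isolating P: multiply by L⁻¹ from the left and Q⁻¹ from the right, so P = L⁻¹DQ⁻¹.
det L = 4; the adjugate gives L⁻¹ = [[7/2, 5/2, -2], [-3, -2, 3/2], [1/2, 1/2, 0]].
Q has determinant -5; Q⁻¹ = [[-1, -13/5, -7/5], [1, 2, 1], [1, 14/5, 6/5]].
L⁻¹D = [[3, -4, 6], [25, 30, 0], [5, -10, 10]].
P = (L⁻¹D)Q⁻¹ = [[-1, 1, -1], [5, -5, -5], [-5, -5, -5]].

P = [[-1, 1, -1], [5, -5, -5], [-5, -5, -5]]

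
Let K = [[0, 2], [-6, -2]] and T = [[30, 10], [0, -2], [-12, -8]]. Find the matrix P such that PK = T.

Since K sits to the right of P, P = TK⁻¹.
det K = 12, so K⁻¹ = [[-1/6, -1/6], [1/2, 0]].
P = TK⁻¹ = [[30, 10], [0, -2], [-12, -8]] · [[-1/6, -1/6], [1/2, 0]] = [[0, -5], [-1, 0], [-2, 2]].

P = [[0, -5], [-1, 0], [-2, 2]]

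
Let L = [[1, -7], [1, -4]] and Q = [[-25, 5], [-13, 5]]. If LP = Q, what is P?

L is on the left of P, so left-multiply by L⁻¹: P = L⁻¹Q.
det L = 3, so L⁻¹ = [[-4/3, 7/3], [-1/3, 1/3]].
P = L⁻¹Q = [[-4/3, 7/3], [-1/3, 1/3]] · [[-25, 5], [-13, 5]] = [[3, 5], [4, 0]].

P = [[3, 5], [4, 0]]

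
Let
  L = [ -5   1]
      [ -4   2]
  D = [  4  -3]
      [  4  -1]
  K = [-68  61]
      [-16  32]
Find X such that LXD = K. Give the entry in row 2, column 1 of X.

3

Left-multiply by L⁻¹ and right-multiply by D⁻¹: X = L⁻¹KD⁻¹.
det L = -6; the adjugate gives L⁻¹ = [[-1/3, 1/6], [-2/3, 5/6]].
D has determinant 8; D⁻¹ = [[-1/8, 3/8], [-1/2, 1/2]].
L⁻¹K = [[20, -15], [32, -14]].
X = (L⁻¹K)D⁻¹ = [[5, 0], [3, 5]].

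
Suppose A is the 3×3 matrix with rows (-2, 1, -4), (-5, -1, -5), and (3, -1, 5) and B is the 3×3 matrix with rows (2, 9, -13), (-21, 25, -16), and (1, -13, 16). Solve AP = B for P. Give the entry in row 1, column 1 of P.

Left-multiplying both sides by A⁻¹ gives P = A⁻¹B.
A has determinant -2; A⁻¹ = [[5, 1/2, 9/2], [-5, -1, -5], [-4, -1/2, -7/2]].
P = A⁻¹B = [[5, 1/2, 9/2], [-5, -1, -5], [-4, -1/2, -7/2]] · [[2, 9, -13], [-21, 25, -16], [1, -13, 16]] = [[4, -1, -1], [6, -5, 1], [-1, -3, 4]].

4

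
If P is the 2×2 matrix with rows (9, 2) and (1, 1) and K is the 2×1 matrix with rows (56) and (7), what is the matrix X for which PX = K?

X = [[6], [1]]

P is on the left of X, so left-multiply by P⁻¹: X = P⁻¹K.
det P = 7, so P⁻¹ = [[1/7, -2/7], [-1/7, 9/7]].
X = P⁻¹K = [[1/7, -2/7], [-1/7, 9/7]] · [[56], [7]] = [[6], [1]].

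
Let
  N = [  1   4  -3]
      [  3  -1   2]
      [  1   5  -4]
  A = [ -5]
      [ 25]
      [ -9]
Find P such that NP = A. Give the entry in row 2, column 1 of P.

Since N multiplies P on the left, P = N⁻¹A.
det N = 2, so N⁻¹ = [[-3, 1/2, 5/2], [7, -1/2, -11/2], [8, -1/2, -13/2]].
P = N⁻¹A = [[-3, 1/2, 5/2], [7, -1/2, -11/2], [8, -1/2, -13/2]] · [[-5], [25], [-9]] = [[5], [2], [6]].

2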